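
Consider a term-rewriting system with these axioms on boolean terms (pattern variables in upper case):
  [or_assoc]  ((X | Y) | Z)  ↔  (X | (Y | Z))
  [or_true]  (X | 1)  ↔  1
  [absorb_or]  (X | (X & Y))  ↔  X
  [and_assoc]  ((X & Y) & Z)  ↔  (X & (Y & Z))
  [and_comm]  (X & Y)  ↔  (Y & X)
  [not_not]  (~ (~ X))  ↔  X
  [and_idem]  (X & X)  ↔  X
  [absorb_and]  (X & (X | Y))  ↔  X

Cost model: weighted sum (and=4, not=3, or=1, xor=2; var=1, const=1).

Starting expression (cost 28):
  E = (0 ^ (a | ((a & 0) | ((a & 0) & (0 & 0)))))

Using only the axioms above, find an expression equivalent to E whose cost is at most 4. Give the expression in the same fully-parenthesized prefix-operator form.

step 1: and_idem (→) rewrites (0 & 0) into 0, now (0 ^ (a | ((a & 0) | ((a & 0) & 0))))
step 2: absorb_or (→) rewrites ((a & 0) | ((a & 0) & 0)) into (a & 0), now (0 ^ (a | (a & 0)))
step 3: absorb_or (→) rewrites (a | (a & 0)) into a, reaching cost 4 (bound 4)

(0 ^ a)   [cost 4]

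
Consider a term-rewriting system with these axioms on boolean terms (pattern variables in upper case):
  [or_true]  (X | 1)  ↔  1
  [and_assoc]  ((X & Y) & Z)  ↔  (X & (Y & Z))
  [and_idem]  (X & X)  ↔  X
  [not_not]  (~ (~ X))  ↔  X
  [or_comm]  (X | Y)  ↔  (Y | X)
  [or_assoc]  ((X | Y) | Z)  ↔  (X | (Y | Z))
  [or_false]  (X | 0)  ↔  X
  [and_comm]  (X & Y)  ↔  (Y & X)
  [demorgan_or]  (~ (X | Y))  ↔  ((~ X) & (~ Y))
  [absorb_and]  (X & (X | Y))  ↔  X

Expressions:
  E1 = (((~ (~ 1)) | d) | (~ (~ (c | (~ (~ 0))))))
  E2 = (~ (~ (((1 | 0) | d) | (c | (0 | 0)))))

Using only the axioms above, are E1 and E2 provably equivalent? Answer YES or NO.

1. [not_not →] (~ (~ 0))  →  0;  E1 = (((~ (~ 1)) | d) | (~ (~ (c | 0))))
2. [not_not →] (~ (~ 1))  →  1;  E1 = ((1 | d) | (~ (~ (c | 0))))
3. [not_not →] (~ (~ (c | 0)))  →  (c | 0);  E1 = ((1 | d) | (c | 0))
4. [or_false ←] 1  →  (1 | 0);  E1 = (((1 | 0) | d) | (c | 0))
5. [not_not ←] (((1 | 0) | d) | (c | 0))  →  (~ (~ (((1 | 0) | d) | (c | 0))))
6. [or_false ←] 0  →  (0 | 0);  this is E2

YES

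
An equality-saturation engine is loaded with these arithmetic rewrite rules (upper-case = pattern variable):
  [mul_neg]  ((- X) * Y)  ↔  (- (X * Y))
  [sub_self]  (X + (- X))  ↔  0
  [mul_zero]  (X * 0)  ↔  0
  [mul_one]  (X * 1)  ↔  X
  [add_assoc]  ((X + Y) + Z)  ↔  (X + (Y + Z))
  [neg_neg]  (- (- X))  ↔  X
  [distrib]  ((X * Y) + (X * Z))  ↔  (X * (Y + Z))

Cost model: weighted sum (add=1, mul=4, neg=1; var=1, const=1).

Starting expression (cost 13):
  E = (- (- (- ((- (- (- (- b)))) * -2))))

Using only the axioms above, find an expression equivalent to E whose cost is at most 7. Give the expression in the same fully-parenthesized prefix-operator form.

(1) (- (- ((- (- (- (- b)))) * -2)))  =[neg_neg →]=  ((- (- (- (- b)))) * -2)    ⊢ (- ((- (- (- (- b)))) * -2))
(2) (- (- b))  =[neg_neg →]=  b    ⊢ (- ((- (- b)) * -2))
(3) (- (- b))  =[neg_neg →]=  b    ⊢ cost 7, within 7

(- (b * -2))   [cost 7]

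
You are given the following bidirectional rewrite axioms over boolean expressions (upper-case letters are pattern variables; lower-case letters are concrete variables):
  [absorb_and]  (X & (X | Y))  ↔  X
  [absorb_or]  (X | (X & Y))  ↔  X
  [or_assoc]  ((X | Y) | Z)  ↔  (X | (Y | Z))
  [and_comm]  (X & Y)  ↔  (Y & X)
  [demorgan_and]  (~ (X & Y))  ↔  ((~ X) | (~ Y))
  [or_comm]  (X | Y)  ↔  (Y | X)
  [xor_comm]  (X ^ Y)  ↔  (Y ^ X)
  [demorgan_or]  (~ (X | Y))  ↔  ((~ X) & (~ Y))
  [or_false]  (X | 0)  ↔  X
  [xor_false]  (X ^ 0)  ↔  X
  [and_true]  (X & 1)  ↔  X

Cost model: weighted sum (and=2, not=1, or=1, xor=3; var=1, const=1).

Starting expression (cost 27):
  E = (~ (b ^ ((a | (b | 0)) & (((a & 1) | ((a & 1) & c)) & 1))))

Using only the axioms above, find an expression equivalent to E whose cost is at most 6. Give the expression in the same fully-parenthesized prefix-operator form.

1. [absorb_or →] ((a & 1) | ((a & 1) & c))  →  (a & 1);  E = (~ (b ^ ((a | (b | 0)) & ((a & 1) & 1))))
2. [or_false →] (b | 0)  →  b;  E = (~ (b ^ ((a | b) & ((a & 1) & 1))))
3. [and_true →] ((a & 1) & 1)  →  (a & 1);  E = (~ (b ^ ((a | b) & (a & 1))))
4. [and_comm →] ((a | b) & (a & 1))  →  ((a & 1) & (a | b));  E = (~ (b ^ ((a & 1) & (a | b))))
5. [and_true →] (a & 1)  →  a;  E = (~ (b ^ (a & (a | b))))
6. [absorb_and →] (a & (a | b))  →  a;  cost 6 ≤ 6, done

(~ (b ^ a))   [cost 6]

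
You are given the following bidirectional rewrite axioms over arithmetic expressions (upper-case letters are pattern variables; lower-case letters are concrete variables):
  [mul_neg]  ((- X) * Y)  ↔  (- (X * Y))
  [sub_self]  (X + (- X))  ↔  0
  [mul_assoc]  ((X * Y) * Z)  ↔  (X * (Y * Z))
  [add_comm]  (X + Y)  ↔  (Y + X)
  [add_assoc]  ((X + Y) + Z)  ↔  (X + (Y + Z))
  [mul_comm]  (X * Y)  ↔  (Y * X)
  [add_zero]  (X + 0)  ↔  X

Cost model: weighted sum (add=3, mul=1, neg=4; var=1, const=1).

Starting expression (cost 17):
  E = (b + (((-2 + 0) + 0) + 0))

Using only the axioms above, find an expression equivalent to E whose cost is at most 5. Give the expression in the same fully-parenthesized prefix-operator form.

(b + -2)   [cost 5]

1. [add_zero →] (-2 + 0)  →  -2;  E = (b + ((-2 + 0) + 0))
2. [add_zero →] (-2 + 0)  →  -2;  E = (b + (-2 + 0))
3. [add_zero →] (-2 + 0)  →  -2;  cost 5 ≤ 5, done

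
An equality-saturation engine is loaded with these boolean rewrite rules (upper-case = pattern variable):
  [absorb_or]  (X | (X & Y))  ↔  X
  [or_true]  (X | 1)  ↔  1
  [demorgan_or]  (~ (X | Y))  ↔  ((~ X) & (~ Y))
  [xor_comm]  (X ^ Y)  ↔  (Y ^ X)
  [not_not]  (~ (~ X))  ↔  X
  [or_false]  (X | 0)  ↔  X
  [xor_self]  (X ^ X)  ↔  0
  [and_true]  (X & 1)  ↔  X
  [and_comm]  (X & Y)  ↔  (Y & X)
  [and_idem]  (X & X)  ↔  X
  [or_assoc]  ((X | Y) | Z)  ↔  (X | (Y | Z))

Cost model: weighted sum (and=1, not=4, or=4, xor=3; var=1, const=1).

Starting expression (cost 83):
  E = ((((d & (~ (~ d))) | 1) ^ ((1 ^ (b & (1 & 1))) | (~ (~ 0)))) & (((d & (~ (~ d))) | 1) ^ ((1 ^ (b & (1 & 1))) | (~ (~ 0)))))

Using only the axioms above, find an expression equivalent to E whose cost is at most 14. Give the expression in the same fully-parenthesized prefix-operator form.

(1) ((((d & (~ (~ d))) | 1) ^ ((1 ^ (b & (1 & 1))) | (~ (~ 0)))) & (((d & (~ (~ d))) | 1) ^ ((1 ^ (b & (1 & 1))) | (~ (~ 0)))))  =[and_idem →]=  (((d & (~ (~ d))) | 1) ^ ((1 ^ (b & (1 & 1))) | (~ (~ 0))))
(2) (1 & 1)  =[and_true →]=  1    ⊢ (((d & (~ (~ d))) | 1) ^ ((1 ^ (b & 1)) | (~ (~ 0))))
(3) (~ (~ 0))  =[not_not →]=  0    ⊢ (((d & (~ (~ d))) | 1) ^ ((1 ^ (b & 1)) | 0))
(4) (~ (~ d))  =[not_not →]=  d    ⊢ (((d & d) | 1) ^ ((1 ^ (b & 1)) | 0))
(5) (b & 1)  =[and_true →]=  b    ⊢ (((d & d) | 1) ^ ((1 ^ b) | 0))
(6) (d & d)  =[and_idem →]=  d    ⊢ ((d | 1) ^ ((1 ^ b) | 0))
(7) ((1 ^ b) | 0)  =[or_false →]=  (1 ^ b)    ⊢ cost 14, within 14

((d | 1) ^ (1 ^ b))   [cost 14]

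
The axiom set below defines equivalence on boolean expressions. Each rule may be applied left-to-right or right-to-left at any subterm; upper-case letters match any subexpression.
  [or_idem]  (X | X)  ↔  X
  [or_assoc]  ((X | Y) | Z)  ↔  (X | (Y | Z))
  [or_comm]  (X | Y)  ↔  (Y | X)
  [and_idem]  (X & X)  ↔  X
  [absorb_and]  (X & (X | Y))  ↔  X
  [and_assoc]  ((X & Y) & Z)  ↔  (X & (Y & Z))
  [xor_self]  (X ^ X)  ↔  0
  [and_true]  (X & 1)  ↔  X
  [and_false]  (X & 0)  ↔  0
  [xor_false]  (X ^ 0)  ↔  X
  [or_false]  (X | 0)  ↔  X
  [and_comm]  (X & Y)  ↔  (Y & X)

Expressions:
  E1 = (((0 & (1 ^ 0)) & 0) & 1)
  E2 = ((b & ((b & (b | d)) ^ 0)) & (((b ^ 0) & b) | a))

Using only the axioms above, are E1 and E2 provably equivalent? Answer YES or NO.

NO

All listed rules preserve value, hence provable equivalence implies equal values everywhere; look for a separating assignment.
a=0, b=1, d=0 gives E1 ↦ 0, E2 ↦ 1; values differ ⇒ not provably equivalent.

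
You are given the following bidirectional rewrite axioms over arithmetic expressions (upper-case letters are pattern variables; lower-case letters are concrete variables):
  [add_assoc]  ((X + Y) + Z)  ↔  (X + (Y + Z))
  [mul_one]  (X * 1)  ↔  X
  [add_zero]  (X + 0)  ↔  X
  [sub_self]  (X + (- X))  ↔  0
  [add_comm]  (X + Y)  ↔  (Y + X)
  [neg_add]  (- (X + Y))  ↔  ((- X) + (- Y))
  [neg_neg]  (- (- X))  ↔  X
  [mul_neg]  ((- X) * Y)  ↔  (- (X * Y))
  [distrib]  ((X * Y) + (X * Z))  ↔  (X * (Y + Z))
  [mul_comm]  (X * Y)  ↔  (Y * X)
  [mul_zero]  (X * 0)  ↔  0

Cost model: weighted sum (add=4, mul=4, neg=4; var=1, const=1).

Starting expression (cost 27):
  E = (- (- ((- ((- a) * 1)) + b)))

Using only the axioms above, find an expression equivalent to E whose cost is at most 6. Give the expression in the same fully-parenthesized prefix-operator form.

step 1: mul_one (→) rewrites ((- a) * 1) into (- a), now (- (- ((- (- a)) + b)))
step 2: neg_neg (→) rewrites (- (- a)) into a, now (- (- (a + b)))
step 3: neg_neg (→) rewrites (- (- (a + b))) into (a + b), reaching cost 6 (bound 6)

(a + b)   [cost 6]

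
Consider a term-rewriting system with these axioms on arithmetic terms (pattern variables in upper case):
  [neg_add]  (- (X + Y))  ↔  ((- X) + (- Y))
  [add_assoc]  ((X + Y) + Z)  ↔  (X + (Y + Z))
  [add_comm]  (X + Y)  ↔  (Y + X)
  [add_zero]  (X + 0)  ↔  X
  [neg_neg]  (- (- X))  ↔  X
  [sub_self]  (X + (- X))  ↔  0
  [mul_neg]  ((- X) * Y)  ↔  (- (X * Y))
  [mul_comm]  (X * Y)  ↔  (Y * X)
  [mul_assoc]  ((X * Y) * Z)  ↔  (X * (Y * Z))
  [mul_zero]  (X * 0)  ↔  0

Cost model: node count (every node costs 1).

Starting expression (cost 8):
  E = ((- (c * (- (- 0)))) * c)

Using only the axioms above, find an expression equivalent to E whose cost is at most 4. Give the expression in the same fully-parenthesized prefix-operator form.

1. [neg_neg →] (- (- 0))  →  0;  E = ((- (c * 0)) * c)
2. [mul_neg →] ((- (c * 0)) * c)  →  (- ((c * 0) * c))
3. [mul_zero →] (c * 0)  →  0;  cost 4 ≤ 4, done

(- (0 * c))   [cost 4]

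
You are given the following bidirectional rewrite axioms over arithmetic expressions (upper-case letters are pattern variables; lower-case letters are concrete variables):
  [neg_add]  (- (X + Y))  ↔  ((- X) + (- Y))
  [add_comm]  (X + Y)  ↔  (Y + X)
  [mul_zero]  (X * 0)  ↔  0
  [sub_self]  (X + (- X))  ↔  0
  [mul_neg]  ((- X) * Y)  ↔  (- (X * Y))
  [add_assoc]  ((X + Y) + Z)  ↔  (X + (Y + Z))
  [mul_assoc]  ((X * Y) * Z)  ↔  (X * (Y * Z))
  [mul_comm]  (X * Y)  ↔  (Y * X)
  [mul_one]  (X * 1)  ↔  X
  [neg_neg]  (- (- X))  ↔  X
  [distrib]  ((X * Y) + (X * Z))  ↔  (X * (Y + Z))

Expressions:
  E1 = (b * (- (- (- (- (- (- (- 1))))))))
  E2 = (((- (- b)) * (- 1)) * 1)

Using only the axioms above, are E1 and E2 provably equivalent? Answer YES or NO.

YES

(1) (- (- (- (- 1))))  =[neg_neg →]=  (- (- 1))    ⊢ (b * (- (- (- (- (- 1))))))
(2) (- (- (- (- (- 1)))))  =[neg_neg →]=  (- (- (- 1)))    ⊢ (b * (- (- (- 1))))
(3) (- (- 1))  =[neg_neg →]=  1    ⊢ (b * (- 1))
(4) (- 1)  =[mul_one ←]=  ((- 1) * 1)    ⊢ (b * ((- 1) * 1))
(5) b  =[neg_neg ←]=  (- (- b))    ⊢ ((- (- b)) * ((- 1) * 1))
(6) ((- (- b)) * ((- 1) * 1))  =[mul_assoc ←]=  (((- (- b)) * (- 1)) * 1)    ⊢ E2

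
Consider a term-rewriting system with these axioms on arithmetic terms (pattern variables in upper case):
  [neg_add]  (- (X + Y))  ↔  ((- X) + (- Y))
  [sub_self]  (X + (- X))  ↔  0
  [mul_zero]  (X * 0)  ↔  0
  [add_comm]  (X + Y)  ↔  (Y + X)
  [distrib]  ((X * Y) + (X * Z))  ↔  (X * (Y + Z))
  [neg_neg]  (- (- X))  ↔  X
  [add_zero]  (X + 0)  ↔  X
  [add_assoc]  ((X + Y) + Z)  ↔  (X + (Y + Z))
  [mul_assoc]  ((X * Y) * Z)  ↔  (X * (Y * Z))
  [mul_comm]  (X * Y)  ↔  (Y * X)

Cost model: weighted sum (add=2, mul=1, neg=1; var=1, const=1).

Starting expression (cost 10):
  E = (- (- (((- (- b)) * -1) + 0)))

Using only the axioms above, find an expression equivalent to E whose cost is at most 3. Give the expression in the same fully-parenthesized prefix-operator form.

(1) (- (- (((- (- b)) * -1) + 0)))  =[neg_neg →]=  (((- (- b)) * -1) + 0)
(2) (- (- b))  =[neg_neg →]=  b    ⊢ ((b * -1) + 0)
(3) (b * -1)  =[mul_comm →]=  (-1 * b)    ⊢ ((-1 * b) + 0)
(4) ((-1 * b) + 0)  =[add_zero →]=  (-1 * b)    ⊢ cost 3, within 3

(-1 * b)   [cost 3]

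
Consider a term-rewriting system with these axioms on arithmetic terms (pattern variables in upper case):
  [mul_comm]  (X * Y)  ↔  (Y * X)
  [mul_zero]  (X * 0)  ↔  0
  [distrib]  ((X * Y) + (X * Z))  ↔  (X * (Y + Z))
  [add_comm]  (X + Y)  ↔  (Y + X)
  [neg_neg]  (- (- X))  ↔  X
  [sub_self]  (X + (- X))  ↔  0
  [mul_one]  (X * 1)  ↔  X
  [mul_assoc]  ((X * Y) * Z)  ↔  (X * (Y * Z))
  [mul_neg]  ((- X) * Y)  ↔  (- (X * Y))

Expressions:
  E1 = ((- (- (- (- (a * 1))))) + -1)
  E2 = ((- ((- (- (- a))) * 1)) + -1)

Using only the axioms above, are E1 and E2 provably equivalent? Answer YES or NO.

YES

(1) (a * 1)  =[mul_one →]=  a    ⊢ ((- (- (- (- a)))) + -1)
(2) (- (- a))  =[neg_neg →]=  a    ⊢ ((- (- a)) + -1)
(3) (- a)  =[mul_one ←]=  ((- a) * 1)    ⊢ ((- ((- a) * 1)) + -1)
(4) a  =[neg_neg ←]=  (- (- a))    ⊢ E2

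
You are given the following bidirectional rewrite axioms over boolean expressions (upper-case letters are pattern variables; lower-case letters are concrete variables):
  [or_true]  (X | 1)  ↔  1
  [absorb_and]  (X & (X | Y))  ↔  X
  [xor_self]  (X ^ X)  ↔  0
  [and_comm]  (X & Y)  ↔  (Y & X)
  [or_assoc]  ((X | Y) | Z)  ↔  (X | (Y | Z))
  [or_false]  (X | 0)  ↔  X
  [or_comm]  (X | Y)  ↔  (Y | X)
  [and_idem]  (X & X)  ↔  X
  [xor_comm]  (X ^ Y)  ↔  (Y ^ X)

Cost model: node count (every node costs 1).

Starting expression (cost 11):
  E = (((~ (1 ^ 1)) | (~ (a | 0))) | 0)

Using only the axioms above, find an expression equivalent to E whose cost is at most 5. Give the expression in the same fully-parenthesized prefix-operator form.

((~ 0) | (~ a))   [cost 5]

(1) (1 ^ 1)  =[xor_self →]=  0    ⊢ (((~ 0) | (~ (a | 0))) | 0)
(2) (((~ 0) | (~ (a | 0))) | 0)  =[or_false →]=  ((~ 0) | (~ (a | 0)))
(3) (a | 0)  =[or_false →]=  a    ⊢ cost 5, within 5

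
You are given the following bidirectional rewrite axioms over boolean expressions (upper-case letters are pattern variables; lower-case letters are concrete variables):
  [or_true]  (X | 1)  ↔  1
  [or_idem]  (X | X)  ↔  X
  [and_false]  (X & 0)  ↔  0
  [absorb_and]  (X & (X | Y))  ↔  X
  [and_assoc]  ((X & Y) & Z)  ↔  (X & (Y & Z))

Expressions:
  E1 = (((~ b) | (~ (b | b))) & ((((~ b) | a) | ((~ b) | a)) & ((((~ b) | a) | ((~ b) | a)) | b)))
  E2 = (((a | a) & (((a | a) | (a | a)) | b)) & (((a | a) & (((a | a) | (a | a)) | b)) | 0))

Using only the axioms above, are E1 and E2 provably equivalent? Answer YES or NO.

NO

Every axiom is a valid identity, so a rewrite proof would force E1 and E2 to agree under every assignment.
At a=0, b=0: E1 = 1 but E2 = 0; they differ, so no derivation exists.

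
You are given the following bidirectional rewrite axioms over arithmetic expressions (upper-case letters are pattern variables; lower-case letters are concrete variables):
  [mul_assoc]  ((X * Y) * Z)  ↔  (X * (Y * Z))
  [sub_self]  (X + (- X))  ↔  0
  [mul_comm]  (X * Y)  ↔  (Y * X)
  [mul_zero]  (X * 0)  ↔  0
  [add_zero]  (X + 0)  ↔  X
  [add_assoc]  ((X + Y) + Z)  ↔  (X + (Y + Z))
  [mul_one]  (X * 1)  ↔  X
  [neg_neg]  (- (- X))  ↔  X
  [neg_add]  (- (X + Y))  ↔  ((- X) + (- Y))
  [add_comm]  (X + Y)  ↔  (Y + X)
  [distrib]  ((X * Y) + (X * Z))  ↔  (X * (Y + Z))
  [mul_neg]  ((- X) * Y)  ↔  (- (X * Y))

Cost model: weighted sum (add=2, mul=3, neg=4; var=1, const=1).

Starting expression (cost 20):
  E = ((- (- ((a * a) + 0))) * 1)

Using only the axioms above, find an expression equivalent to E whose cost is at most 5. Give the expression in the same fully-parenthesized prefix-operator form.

(a * a)   [cost 5]

1. [add_zero →] ((a * a) + 0)  →  (a * a);  E = ((- (- (a * a))) * 1)
2. [neg_neg →] (- (- (a * a)))  →  (a * a);  E = ((a * a) * 1)
3. [mul_one →] ((a * a) * 1)  →  (a * a);  cost 5 ≤ 5, done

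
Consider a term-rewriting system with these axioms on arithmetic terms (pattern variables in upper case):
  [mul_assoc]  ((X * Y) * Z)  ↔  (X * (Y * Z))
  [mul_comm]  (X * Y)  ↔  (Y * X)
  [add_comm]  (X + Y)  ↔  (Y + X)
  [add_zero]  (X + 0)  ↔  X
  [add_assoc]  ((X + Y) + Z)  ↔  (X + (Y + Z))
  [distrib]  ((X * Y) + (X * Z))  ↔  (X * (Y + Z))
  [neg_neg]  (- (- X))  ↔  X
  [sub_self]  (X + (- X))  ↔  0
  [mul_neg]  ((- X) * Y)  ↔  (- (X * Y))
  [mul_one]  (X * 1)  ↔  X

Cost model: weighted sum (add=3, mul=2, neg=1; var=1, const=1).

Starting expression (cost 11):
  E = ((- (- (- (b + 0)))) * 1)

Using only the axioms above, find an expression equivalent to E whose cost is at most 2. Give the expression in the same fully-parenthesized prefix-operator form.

(1) (- (- (- (b + 0))))  =[neg_neg →]=  (- (b + 0))    ⊢ ((- (b + 0)) * 1)
(2) ((- (b + 0)) * 1)  =[mul_one →]=  (- (b + 0))
(3) (b + 0)  =[add_zero →]=  b    ⊢ cost 2, within 2

(- b)   [cost 2]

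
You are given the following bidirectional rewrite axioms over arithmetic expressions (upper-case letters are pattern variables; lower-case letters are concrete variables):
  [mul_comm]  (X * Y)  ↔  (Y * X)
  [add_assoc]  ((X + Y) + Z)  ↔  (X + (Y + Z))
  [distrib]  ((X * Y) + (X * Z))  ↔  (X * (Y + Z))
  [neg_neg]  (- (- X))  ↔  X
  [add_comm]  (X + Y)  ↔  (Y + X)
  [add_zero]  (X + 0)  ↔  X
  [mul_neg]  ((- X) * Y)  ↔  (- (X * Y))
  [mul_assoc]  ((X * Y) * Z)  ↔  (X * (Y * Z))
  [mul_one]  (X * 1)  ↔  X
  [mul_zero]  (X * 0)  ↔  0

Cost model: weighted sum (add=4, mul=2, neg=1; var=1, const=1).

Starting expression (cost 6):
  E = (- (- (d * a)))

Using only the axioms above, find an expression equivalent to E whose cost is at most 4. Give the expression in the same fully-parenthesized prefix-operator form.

(d * a)   [cost 4]

(1) (- (- (d * a)))  =[neg_neg →]=  (d * a)    ⊢ cost 4, within 4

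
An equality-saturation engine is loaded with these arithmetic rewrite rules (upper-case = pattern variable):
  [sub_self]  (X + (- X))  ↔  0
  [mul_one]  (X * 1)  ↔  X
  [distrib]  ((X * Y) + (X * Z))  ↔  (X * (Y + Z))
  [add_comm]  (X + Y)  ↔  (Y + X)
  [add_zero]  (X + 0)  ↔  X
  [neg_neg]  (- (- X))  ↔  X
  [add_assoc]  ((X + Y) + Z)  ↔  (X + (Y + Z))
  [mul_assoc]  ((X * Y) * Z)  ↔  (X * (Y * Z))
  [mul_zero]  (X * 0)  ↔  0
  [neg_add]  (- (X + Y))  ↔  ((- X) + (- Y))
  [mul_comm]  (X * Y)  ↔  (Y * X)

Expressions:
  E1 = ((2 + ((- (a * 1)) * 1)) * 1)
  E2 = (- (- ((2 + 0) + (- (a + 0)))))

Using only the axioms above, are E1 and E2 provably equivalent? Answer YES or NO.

1. [mul_one →] ((2 + ((- (a * 1)) * 1)) * 1)  →  (2 + ((- (a * 1)) * 1))
2. [mul_one →] ((- (a * 1)) * 1)  →  (- (a * 1));  E1 = (2 + (- (a * 1)))
3. [mul_one →] (a * 1)  →  a;  E1 = (2 + (- a))
4. [add_zero ←] a  →  (a + 0);  E1 = (2 + (- (a + 0)))
5. [neg_neg ←] (2 + (- (a + 0)))  →  (- (- (2 + (- (a + 0)))))
6. [add_zero ←] 2  →  (2 + 0);  this is E2

YES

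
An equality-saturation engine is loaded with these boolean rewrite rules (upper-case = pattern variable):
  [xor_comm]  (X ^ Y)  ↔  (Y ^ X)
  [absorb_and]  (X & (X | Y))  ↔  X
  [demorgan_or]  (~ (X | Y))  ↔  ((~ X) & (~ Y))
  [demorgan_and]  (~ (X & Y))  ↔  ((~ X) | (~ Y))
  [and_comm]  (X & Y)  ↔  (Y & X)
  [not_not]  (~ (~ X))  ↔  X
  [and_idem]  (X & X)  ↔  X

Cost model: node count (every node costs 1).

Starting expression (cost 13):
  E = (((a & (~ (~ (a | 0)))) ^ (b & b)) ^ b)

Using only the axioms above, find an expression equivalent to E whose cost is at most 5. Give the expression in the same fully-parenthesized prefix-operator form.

((a ^ b) ^ b)   [cost 5]

(1) (b & b)  =[and_idem →]=  b    ⊢ (((a & (~ (~ (a | 0)))) ^ b) ^ b)
(2) (~ (~ (a | 0)))  =[not_not →]=  (a | 0)    ⊢ (((a & (a | 0)) ^ b) ^ b)
(3) (a & (a | 0))  =[absorb_and →]=  a    ⊢ cost 5, within 5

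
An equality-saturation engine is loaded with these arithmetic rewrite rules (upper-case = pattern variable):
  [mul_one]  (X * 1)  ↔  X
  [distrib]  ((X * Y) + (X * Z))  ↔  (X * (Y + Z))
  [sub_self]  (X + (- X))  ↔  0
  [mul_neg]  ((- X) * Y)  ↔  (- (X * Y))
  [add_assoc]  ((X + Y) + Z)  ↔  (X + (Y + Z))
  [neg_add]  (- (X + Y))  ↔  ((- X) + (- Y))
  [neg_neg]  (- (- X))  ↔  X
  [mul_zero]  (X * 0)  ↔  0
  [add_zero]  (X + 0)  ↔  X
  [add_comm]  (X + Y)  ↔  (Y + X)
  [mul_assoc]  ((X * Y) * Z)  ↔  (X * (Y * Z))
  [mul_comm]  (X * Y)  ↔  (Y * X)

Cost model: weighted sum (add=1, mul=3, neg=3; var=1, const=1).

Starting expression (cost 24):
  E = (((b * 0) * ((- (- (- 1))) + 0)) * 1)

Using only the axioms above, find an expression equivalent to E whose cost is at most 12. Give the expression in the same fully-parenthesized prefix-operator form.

((b * 0) * (- 1))   [cost 12]

(1) (((b * 0) * ((- (- (- 1))) + 0)) * 1)  =[mul_one →]=  ((b * 0) * ((- (- (- 1))) + 0))
(2) (- (- (- 1)))  =[neg_neg →]=  (- 1)    ⊢ ((b * 0) * ((- 1) + 0))
(3) ((- 1) + 0)  =[add_zero →]=  (- 1)    ⊢ cost 12, within 12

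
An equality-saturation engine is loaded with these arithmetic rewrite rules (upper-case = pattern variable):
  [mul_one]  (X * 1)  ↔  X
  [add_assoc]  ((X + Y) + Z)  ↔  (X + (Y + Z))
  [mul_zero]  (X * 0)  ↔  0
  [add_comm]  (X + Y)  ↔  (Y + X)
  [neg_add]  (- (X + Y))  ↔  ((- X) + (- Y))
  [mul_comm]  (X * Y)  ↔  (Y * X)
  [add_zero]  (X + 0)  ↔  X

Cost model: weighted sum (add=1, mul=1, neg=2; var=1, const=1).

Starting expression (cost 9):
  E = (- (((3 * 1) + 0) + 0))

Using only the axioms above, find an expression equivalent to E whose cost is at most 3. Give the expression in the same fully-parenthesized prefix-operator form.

(- 3)   [cost 3]

1. [add_zero →] ((3 * 1) + 0)  →  (3 * 1);  E = (- ((3 * 1) + 0))
2. [mul_one →] (3 * 1)  →  3;  E = (- (3 + 0))
3. [add_zero →] (3 + 0)  →  3;  cost 3 ≤ 3, done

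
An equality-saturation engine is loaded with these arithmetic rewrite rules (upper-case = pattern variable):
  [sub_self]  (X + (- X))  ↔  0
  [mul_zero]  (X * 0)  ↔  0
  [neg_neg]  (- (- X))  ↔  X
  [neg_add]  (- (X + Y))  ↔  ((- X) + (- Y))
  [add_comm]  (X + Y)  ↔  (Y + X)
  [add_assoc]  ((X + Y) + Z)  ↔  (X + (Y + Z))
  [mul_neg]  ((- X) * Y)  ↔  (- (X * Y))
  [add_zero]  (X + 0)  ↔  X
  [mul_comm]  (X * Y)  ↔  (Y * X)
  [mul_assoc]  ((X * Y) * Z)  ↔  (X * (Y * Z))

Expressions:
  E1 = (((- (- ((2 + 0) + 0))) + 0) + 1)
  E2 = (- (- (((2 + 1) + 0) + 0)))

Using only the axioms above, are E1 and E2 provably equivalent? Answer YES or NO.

1. [add_zero →] (2 + 0)  →  2;  E1 = (((- (- (2 + 0))) + 0) + 1)
2. [add_zero →] (2 + 0)  →  2;  E1 = (((- (- 2)) + 0) + 1)
3. [neg_neg →] (- (- 2))  →  2;  E1 = ((2 + 0) + 1)
4. [add_zero →] (2 + 0)  →  2;  E1 = (2 + 1)
5. [add_zero ←] (2 + 1)  →  ((2 + 1) + 0)
6. [neg_neg ←] ((2 + 1) + 0)  →  (- (- ((2 + 1) + 0)))
7. [add_zero ←] (2 + 1)  →  ((2 + 1) + 0);  this is E2

YES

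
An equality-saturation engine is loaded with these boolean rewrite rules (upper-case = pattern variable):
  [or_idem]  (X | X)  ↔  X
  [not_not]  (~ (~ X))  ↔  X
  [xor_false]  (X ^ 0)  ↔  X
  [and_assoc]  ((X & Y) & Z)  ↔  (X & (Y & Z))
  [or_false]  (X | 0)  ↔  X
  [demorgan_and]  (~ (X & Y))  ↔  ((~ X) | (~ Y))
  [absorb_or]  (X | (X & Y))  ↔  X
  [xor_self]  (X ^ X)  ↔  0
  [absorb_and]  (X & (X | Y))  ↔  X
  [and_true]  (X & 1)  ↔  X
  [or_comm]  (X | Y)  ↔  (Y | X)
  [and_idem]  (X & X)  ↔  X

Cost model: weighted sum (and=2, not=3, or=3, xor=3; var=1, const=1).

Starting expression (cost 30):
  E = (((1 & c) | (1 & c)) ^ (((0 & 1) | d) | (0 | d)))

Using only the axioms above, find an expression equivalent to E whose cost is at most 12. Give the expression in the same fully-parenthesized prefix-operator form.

(1) (0 & 1)  =[and_true →]=  0    ⊢ (((1 & c) | (1 & c)) ^ ((0 | d) | (0 | d)))
(2) ((0 | d) | (0 | d))  =[or_idem →]=  (0 | d)    ⊢ (((1 & c) | (1 & c)) ^ (0 | d))
(3) ((1 & c) | (1 & c))  =[or_idem →]=  (1 & c)    ⊢ cost 12, within 12

((1 & c) ^ (0 | d))   [cost 12]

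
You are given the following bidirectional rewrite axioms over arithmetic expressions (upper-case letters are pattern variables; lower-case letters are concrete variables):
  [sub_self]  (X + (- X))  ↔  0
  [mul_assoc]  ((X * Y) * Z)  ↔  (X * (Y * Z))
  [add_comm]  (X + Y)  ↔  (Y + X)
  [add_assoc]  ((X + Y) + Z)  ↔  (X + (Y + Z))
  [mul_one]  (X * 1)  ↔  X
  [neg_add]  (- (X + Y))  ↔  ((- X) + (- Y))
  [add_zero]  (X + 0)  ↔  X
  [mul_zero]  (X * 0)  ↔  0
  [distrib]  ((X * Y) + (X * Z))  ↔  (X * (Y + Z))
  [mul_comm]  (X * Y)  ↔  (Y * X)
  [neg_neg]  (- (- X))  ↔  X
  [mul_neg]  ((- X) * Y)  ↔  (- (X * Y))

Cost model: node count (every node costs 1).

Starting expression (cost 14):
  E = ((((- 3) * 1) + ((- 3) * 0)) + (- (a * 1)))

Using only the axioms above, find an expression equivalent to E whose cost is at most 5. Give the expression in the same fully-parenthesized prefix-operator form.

(1) (((- 3) * 1) + ((- 3) * 0))  =[distrib →]=  ((- 3) * (1 + 0))    ⊢ (((- 3) * (1 + 0)) + (- (a * 1)))
(2) (1 + 0)  =[add_zero →]=  1    ⊢ (((- 3) * 1) + (- (a * 1)))
(3) (a * 1)  =[mul_one →]=  a    ⊢ (((- 3) * 1) + (- a))
(4) ((- 3) * 1)  =[mul_one →]=  (- 3)    ⊢ cost 5, within 5

((- 3) + (- a))   [cost 5]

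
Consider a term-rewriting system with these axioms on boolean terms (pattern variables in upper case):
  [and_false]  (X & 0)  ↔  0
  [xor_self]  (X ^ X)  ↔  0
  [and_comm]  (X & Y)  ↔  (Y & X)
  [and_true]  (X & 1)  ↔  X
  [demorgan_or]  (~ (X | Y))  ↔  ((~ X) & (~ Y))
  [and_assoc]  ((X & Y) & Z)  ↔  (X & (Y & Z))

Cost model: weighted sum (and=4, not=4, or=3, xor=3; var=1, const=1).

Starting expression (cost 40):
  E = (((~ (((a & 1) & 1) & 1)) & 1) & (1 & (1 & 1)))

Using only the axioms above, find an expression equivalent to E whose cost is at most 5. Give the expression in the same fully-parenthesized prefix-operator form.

(~ a)   [cost 5]

1. [and_true →] (((a & 1) & 1) & 1)  →  ((a & 1) & 1);  E = (((~ ((a & 1) & 1)) & 1) & (1 & (1 & 1)))
2. [and_true →] (1 & 1)  →  1;  E = (((~ ((a & 1) & 1)) & 1) & (1 & 1))
3. [and_true →] (a & 1)  →  a;  E = (((~ (a & 1)) & 1) & (1 & 1))
4. [and_true →] (a & 1)  →  a;  E = (((~ a) & 1) & (1 & 1))
5. [and_assoc →] (((~ a) & 1) & (1 & 1))  →  ((~ a) & (1 & (1 & 1)))
6. [and_true →] (1 & 1)  →  1;  E = ((~ a) & (1 & 1))
7. [and_true →] (1 & 1)  →  1;  E = ((~ a) & 1)
8. [and_true →] ((~ a) & 1)  →  (~ a);  cost 5 ≤ 5, done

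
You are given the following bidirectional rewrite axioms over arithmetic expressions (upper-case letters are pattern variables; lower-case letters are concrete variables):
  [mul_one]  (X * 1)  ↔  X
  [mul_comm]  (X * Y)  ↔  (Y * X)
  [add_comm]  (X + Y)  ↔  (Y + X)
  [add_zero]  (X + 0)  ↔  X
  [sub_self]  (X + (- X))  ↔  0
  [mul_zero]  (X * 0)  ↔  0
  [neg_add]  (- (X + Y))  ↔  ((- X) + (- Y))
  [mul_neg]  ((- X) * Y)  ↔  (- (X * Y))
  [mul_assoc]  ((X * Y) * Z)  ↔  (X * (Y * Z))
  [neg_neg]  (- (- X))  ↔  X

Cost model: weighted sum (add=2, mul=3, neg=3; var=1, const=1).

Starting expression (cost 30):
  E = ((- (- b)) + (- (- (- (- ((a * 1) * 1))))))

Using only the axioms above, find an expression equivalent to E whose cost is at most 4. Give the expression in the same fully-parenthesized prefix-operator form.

(b + a)   [cost 4]

step 1: neg_neg (→) rewrites (- (- (- (- ((a * 1) * 1))))) into (- (- ((a * 1) * 1))), now ((- (- b)) + (- (- ((a * 1) * 1))))
step 2: mul_one (→) rewrites ((a * 1) * 1) into (a * 1), now ((- (- b)) + (- (- (a * 1))))
step 3: neg_neg (→) rewrites (- (- b)) into b, now (b + (- (- (a * 1))))
step 4: neg_neg (→) rewrites (- (- (a * 1))) into (a * 1), now (b + (a * 1))
step 5: mul_one (→) rewrites (a * 1) into a, reaching cost 4 (bound 4)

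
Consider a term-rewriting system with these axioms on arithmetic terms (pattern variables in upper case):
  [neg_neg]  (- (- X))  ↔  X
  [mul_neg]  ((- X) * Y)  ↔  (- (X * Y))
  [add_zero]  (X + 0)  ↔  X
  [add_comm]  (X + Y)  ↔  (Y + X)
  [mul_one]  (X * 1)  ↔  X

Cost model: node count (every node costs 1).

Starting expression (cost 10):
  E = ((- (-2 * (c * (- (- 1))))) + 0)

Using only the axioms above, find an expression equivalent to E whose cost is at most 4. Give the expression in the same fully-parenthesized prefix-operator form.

(1) (- (- 1))  =[neg_neg →]=  1    ⊢ ((- (-2 * (c * 1))) + 0)
(2) ((- (-2 * (c * 1))) + 0)  =[add_zero →]=  (- (-2 * (c * 1)))
(3) (c * 1)  =[mul_one →]=  c    ⊢ cost 4, within 4

(- (-2 * c))   [cost 4]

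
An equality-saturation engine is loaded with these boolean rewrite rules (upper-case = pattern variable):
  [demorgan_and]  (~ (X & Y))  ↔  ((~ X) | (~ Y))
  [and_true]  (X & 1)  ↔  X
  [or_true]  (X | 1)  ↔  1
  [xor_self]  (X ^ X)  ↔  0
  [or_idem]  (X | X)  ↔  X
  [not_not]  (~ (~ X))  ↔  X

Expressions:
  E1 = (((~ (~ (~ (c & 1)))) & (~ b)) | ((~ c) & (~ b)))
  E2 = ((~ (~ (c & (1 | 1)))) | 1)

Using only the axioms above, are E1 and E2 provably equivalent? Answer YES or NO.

Every axiom is a valid identity, so a rewrite proof would force E1 and E2 to agree under every assignment.
At b=0, c=1: E1 = 0 but E2 = 1; they differ, so no derivation exists.

NO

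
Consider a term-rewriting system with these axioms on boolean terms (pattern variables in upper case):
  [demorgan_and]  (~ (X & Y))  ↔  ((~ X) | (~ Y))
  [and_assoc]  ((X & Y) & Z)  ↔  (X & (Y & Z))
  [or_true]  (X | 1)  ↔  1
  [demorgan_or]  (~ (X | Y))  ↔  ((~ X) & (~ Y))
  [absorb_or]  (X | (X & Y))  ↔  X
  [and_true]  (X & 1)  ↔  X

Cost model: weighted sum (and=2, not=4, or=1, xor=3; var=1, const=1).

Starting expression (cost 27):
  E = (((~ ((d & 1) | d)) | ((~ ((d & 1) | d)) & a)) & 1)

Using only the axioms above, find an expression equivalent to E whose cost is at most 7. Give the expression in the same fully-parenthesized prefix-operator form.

step 1: absorb_or (→) rewrites ((~ ((d & 1) | d)) | ((~ ((d & 1) | d)) & a)) into (~ ((d & 1) | d)), now ((~ ((d & 1) | d)) & 1)
step 2: and_true (→) rewrites (d & 1) into d, now ((~ (d | d)) & 1)
step 3: and_true (→) rewrites ((~ (d | d)) & 1) into (~ (d | d)), reaching cost 7 (bound 7)

(~ (d | d))   [cost 7]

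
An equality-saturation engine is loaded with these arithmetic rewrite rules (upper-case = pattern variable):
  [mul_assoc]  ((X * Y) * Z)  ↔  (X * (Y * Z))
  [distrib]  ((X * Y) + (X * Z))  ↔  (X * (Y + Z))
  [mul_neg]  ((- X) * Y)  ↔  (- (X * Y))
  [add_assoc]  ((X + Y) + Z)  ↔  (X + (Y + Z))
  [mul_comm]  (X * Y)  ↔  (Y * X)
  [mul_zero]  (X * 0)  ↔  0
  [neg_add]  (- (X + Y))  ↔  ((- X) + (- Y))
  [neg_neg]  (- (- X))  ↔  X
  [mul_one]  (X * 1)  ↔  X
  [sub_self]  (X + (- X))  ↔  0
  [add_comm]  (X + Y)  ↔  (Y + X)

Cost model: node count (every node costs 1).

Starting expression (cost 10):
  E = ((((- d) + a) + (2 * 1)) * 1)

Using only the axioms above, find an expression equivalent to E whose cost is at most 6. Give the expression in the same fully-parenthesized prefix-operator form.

1. [add_assoc →] (((- d) + a) + (2 * 1))  →  ((- d) + (a + (2 * 1)));  E = (((- d) + (a + (2 * 1))) * 1)
2. [mul_one →] (((- d) + (a + (2 * 1))) * 1)  →  ((- d) + (a + (2 * 1)))
3. [mul_one →] (2 * 1)  →  2;  cost 6 ≤ 6, done

((- d) + (a + 2))   [cost 6]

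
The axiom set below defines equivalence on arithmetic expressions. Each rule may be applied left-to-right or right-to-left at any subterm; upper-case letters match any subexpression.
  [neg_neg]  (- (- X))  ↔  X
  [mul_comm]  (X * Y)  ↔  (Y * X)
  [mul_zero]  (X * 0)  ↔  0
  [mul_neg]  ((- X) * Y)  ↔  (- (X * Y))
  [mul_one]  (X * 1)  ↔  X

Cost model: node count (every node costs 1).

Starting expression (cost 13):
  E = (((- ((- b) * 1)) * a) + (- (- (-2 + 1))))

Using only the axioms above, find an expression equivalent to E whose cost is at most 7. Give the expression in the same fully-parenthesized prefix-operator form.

((b * a) + (-2 + 1))   [cost 7]

(1) ((- b) * 1)  =[mul_one →]=  (- b)    ⊢ (((- (- b)) * a) + (- (- (-2 + 1))))
(2) (- (- b))  =[neg_neg →]=  b    ⊢ ((b * a) + (- (- (-2 + 1))))
(3) (- (- (-2 + 1)))  =[neg_neg →]=  (-2 + 1)    ⊢ cost 7, within 7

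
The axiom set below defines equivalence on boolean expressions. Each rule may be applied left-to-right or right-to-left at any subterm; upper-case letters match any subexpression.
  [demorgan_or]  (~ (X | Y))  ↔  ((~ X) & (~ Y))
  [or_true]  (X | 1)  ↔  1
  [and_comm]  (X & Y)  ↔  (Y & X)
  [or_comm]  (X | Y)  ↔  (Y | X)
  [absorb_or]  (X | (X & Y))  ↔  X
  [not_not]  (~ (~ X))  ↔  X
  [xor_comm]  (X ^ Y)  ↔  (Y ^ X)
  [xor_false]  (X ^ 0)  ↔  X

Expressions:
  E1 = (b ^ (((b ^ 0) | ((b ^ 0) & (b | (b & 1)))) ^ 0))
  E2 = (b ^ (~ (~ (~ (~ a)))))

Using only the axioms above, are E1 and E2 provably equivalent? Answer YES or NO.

NO

The axioms are sound identities: if E1 ↔* E2 then E1 and E2 evaluate identically under any assignment.
Under a=0, b=1: E1 evaluates to 0, E2 to 1. Distinct ⇒ no rewrite sequence connects them.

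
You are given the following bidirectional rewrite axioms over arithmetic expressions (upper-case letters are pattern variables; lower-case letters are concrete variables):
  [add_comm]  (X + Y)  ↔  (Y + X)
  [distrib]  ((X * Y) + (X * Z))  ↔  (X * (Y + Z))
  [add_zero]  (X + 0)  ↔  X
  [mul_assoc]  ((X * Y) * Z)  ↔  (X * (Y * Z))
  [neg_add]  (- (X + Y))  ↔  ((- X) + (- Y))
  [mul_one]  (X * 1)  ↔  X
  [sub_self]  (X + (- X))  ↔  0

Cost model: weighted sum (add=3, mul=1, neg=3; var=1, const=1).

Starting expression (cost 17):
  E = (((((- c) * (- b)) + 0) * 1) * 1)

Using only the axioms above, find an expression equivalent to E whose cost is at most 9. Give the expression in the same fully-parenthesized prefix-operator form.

((- c) * (- b))   [cost 9]

step 1: add_zero (→) rewrites (((- c) * (- b)) + 0) into ((- c) * (- b)), now ((((- c) * (- b)) * 1) * 1)
step 2: mul_one (→) rewrites (((- c) * (- b)) * 1) into ((- c) * (- b)), now (((- c) * (- b)) * 1)
step 3: mul_one (→) rewrites (((- c) * (- b)) * 1) into ((- c) * (- b)), reaching cost 9 (bound 9)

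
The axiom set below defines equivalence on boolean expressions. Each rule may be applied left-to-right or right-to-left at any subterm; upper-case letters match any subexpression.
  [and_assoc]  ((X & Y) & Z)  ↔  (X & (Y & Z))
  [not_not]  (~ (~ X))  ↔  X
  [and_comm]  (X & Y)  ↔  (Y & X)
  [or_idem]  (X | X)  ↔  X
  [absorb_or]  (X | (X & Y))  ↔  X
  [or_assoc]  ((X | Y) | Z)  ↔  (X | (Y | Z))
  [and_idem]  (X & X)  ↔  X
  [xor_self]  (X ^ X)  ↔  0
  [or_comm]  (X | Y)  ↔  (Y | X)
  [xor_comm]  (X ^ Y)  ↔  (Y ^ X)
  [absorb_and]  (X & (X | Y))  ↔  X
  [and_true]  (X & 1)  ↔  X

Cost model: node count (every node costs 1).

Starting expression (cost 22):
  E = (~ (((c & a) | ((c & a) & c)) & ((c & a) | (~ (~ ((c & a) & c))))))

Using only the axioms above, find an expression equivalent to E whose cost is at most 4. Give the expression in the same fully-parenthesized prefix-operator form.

(~ (c & a))   [cost 4]

1. [not_not →] (~ (~ ((c & a) & c)))  →  ((c & a) & c);  E = (~ (((c & a) | ((c & a) & c)) & ((c & a) | ((c & a) & c))))
2. [and_idem →] (((c & a) | ((c & a) & c)) & ((c & a) | ((c & a) & c)))  →  ((c & a) | ((c & a) & c));  E = (~ ((c & a) | ((c & a) & c)))
3. [absorb_or →] ((c & a) | ((c & a) & c))  →  (c & a);  cost 4 ≤ 4, done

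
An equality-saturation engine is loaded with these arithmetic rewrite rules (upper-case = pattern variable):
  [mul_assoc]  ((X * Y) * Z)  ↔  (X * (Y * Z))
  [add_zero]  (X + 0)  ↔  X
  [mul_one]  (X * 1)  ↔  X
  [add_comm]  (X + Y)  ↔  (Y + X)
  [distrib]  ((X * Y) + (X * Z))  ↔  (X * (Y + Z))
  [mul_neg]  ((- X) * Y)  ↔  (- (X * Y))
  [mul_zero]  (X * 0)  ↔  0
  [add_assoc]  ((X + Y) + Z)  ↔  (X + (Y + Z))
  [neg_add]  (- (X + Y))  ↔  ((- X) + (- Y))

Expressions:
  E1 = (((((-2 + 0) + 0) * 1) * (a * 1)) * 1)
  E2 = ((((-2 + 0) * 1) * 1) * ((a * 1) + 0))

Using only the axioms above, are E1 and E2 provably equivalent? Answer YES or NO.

YES

1. [add_zero →] ((-2 + 0) + 0)  →  (-2 + 0);  E1 = ((((-2 + 0) * 1) * (a * 1)) * 1)
2. [mul_one →] ((-2 + 0) * 1)  →  (-2 + 0);  E1 = (((-2 + 0) * (a * 1)) * 1)
3. [mul_one →] (a * 1)  →  a;  E1 = (((-2 + 0) * a) * 1)
4. [add_zero →] (-2 + 0)  →  -2;  E1 = ((-2 * a) * 1)
5. [mul_one →] ((-2 * a) * 1)  →  (-2 * a)
6. [mul_one ←] -2  →  (-2 * 1);  E1 = ((-2 * 1) * a)
7. [add_zero ←] a  →  (a + 0);  E1 = ((-2 * 1) * (a + 0))
8. [mul_one ←] a  →  (a * 1);  E1 = ((-2 * 1) * ((a * 1) + 0))
9. [mul_one ←] (-2 * 1)  →  ((-2 * 1) * 1);  E1 = (((-2 * 1) * 1) * ((a * 1) + 0))
10. [add_zero ←] -2  →  (-2 + 0);  this is E2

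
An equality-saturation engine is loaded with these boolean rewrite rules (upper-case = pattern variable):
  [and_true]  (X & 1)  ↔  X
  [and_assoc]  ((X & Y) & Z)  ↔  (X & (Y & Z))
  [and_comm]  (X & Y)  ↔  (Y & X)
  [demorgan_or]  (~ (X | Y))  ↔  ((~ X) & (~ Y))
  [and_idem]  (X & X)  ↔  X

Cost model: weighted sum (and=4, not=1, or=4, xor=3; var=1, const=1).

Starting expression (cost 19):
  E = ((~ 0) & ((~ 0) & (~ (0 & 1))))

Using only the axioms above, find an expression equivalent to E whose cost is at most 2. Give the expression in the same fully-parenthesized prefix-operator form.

(1) (0 & 1)  =[and_true →]=  0    ⊢ ((~ 0) & ((~ 0) & (~ 0)))
(2) ((~ 0) & (~ 0))  =[and_idem →]=  (~ 0)    ⊢ ((~ 0) & (~ 0))
(3) ((~ 0) & (~ 0))  =[and_idem →]=  (~ 0)    ⊢ cost 2, within 2

(~ 0)   [cost 2]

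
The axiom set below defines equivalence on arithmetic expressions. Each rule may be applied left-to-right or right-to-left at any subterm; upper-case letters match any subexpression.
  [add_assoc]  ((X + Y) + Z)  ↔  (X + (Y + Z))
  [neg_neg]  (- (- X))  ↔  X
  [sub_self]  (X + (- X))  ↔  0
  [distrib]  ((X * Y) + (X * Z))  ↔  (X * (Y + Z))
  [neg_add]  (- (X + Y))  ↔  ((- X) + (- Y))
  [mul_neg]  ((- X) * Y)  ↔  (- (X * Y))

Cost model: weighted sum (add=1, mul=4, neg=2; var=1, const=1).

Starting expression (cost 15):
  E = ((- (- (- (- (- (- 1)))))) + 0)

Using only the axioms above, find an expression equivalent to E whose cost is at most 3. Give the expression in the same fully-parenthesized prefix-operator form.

(1 + 0)   [cost 3]

(1) (- (- (- (- (- 1)))))  =[neg_neg →]=  (- (- (- 1)))    ⊢ ((- (- (- (- 1)))) + 0)
(2) (- (- (- (- 1))))  =[neg_neg →]=  (- (- 1))    ⊢ ((- (- 1)) + 0)
(3) (- (- 1))  =[neg_neg →]=  1    ⊢ cost 3, within 3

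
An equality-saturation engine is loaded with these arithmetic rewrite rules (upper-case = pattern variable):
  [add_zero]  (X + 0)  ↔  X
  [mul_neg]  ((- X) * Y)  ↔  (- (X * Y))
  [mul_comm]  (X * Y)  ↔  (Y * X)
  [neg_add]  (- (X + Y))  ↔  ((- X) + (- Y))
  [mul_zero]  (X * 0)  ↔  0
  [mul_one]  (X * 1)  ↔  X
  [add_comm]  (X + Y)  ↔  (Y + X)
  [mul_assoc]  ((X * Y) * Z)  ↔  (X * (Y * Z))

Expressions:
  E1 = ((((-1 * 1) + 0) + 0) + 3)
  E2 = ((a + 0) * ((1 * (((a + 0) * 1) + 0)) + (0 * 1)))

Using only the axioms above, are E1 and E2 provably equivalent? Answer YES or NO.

NO

Every axiom is a valid identity, so a rewrite proof would force E1 and E2 to agree under every assignment.
At a=0: E1 = 2 but E2 = 0; they differ, so no derivation exists.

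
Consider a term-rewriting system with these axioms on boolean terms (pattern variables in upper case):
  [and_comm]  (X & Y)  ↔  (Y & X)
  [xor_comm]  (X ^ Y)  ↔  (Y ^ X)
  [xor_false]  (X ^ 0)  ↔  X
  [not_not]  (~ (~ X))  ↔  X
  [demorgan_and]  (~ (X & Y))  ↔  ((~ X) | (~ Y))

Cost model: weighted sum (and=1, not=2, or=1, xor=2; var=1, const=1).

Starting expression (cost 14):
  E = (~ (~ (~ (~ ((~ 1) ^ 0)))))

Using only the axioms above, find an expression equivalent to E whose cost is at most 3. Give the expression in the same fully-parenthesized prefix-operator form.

(~ 1)   [cost 3]

1. [not_not →] (~ (~ (~ ((~ 1) ^ 0))))  →  (~ ((~ 1) ^ 0));  E = (~ (~ ((~ 1) ^ 0)))
2. [xor_false →] ((~ 1) ^ 0)  →  (~ 1);  E = (~ (~ (~ 1)))
3. [not_not →] (~ (~ 1))  →  1;  cost 3 ≤ 3, done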